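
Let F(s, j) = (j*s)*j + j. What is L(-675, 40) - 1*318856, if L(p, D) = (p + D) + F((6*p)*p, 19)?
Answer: 986564278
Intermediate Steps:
F(s, j) = j + s*j**2 (F(s, j) = s*j**2 + j = j + s*j**2)
L(p, D) = 19 + D + p + 2166*p**2 (L(p, D) = (p + D) + 19*(1 + 19*((6*p)*p)) = (D + p) + 19*(1 + 19*(6*p**2)) = (D + p) + 19*(1 + 114*p**2) = (D + p) + (19 + 2166*p**2) = 19 + D + p + 2166*p**2)
L(-675, 40) - 1*318856 = (19 + 40 - 675 + 2166*(-675)**2) - 1*318856 = (19 + 40 - 675 + 2166*455625) - 318856 = (19 + 40 - 675 + 986883750) - 318856 = 986883134 - 318856 = 986564278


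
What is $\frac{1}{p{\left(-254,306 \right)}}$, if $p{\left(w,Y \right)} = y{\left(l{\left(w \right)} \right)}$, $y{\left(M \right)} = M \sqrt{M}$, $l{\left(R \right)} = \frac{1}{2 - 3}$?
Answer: $i \approx 1.0 i$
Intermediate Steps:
$l{\left(R \right)} = -1$ ($l{\left(R \right)} = \frac{1}{-1} = -1$)
$y{\left(M \right)} = M^{\frac{3}{2}}$
$p{\left(w,Y \right)} = - i$ ($p{\left(w,Y \right)} = \left(-1\right)^{\frac{3}{2}} = - i$)
$\frac{1}{p{\left(-254,306 \right)}} = \frac{1}{\left(-1\right) i} = i$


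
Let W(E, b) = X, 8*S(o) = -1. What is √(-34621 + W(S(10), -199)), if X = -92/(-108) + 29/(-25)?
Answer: I*√70108149/45 ≈ 186.07*I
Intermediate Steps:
S(o) = -⅛ (S(o) = (⅛)*(-1) = -⅛)
X = -208/675 (X = -92*(-1/108) + 29*(-1/25) = 23/27 - 29/25 = -208/675 ≈ -0.30815)
W(E, b) = -208/675
√(-34621 + W(S(10), -199)) = √(-34621 - 208/675) = √(-23369383/675) = I*√70108149/45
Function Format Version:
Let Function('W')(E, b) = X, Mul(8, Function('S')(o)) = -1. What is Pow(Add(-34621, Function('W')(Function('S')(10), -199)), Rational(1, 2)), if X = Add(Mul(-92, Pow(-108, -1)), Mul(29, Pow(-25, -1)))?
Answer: Mul(Rational(1, 45), I, Pow(70108149, Rational(1, 2))) ≈ Mul(186.07, I)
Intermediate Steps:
Function('S')(o) = Rational(-1, 8) (Function('S')(o) = Mul(Rational(1, 8), -1) = Rational(-1, 8))
X = Rational(-208, 675) (X = Add(Mul(-92, Rational(-1, 108)), Mul(29, Rational(-1, 25))) = Add(Rational(23, 27), Rational(-29, 25)) = Rational(-208, 675) ≈ -0.30815)
Function('W')(E, b) = Rational(-208, 675)
Pow(Add(-34621, Function('W')(Function('S')(10), -199)), Rational(1, 2)) = Pow(Add(-34621, Rational(-208, 675)), Rational(1, 2)) = Pow(Rational(-23369383, 675), Rational(1, 2)) = Mul(Rational(1, 45), I, Pow(70108149, Rational(1, 2)))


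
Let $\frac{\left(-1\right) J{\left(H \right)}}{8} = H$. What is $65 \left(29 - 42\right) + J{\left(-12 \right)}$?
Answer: $-749$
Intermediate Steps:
$J{\left(H \right)} = - 8 H$
$65 \left(29 - 42\right) + J{\left(-12 \right)} = 65 \left(29 - 42\right) - -96 = 65 \left(29 - 42\right) + 96 = 65 \left(-13\right) + 96 = -845 + 96 = -749$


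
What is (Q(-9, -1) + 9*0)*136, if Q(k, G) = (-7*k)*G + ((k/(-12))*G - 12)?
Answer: -10302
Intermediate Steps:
Q(k, G) = -12 - 85*G*k/12 (Q(k, G) = -7*G*k + ((k*(-1/12))*G - 12) = -7*G*k + ((-k/12)*G - 12) = -7*G*k + (-G*k/12 - 12) = -7*G*k + (-12 - G*k/12) = -12 - 85*G*k/12)
(Q(-9, -1) + 9*0)*136 = ((-12 - 85/12*(-1)*(-9)) + 9*0)*136 = ((-12 - 255/4) + 0)*136 = (-303/4 + 0)*136 = -303/4*136 = -10302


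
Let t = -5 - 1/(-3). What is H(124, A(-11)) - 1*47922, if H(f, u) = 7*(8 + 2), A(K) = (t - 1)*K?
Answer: -47852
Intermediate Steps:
t = -14/3 (t = -5 - 1*(-⅓) = -5 + ⅓ = -14/3 ≈ -4.6667)
A(K) = -17*K/3 (A(K) = (-14/3 - 1)*K = -17*K/3)
H(f, u) = 70 (H(f, u) = 7*10 = 70)
H(124, A(-11)) - 1*47922 = 70 - 1*47922 = 70 - 47922 = -47852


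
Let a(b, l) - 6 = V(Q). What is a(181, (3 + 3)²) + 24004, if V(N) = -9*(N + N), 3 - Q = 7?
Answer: 24082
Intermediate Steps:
Q = -4 (Q = 3 - 1*7 = 3 - 7 = -4)
V(N) = -18*N
a(b, l) = 78 (a(b, l) = 6 - 18*(-4) = 6 + 72 = 78)
a(181, (3 + 3)²) + 24004 = 78 + 24004 = 24082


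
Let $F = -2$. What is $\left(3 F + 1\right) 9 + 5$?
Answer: $-40$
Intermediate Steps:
$\left(3 F + 1\right) 9 + 5 = \left(3 \left(-2\right) + 1\right) 9 + 5 = \left(-6 + 1\right) 9 + 5 = \left(-5\right) 9 + 5 = -45 + 5 = -40$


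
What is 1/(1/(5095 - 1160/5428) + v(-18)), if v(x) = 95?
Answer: 6913625/656795732 ≈ 0.010526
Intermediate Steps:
1/(1/(5095 - 1160/5428) + v(-18)) = 1/(1/(5095 - 1160/5428) + 95) = 1/(1/(5095 - 1160*1/5428) + 95) = 1/(1/(5095 - 290/1357) + 95) = 1/(1/(6913625/1357) + 95) = 1/(1357/6913625 + 95) = 1/(656795732/6913625) = 6913625/656795732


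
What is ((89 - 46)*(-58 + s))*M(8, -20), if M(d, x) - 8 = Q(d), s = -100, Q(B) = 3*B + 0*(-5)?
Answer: -217408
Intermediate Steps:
Q(B) = 3*B (Q(B) = 3*B + 0 = 3*B)
M(d, x) = 8 + 3*d
((89 - 46)*(-58 + s))*M(8, -20) = ((89 - 46)*(-58 - 100))*(8 + 3*8) = (43*(-158))*(8 + 24) = -6794*32 = -217408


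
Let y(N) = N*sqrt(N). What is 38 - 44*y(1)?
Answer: -6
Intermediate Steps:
y(N) = N**(3/2)
38 - 44*y(1) = 38 - 44*1**(3/2) = 38 - 44*1 = 38 - 44 = -6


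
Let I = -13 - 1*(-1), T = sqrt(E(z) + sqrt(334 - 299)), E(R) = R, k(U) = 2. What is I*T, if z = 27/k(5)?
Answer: -6*sqrt(54 + 4*sqrt(35)) ≈ -52.876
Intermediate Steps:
z = 27/2 ≈ 13.500
T = sqrt(27/2 + sqrt(35)) (T = sqrt(27/2 + sqrt(334 - 299)) = sqrt(27/2 + sqrt(35)) ≈ 4.4064)
I = -12 (I = -13 + 1 = -12)
I*T = -6*sqrt(54 + 4*sqrt(35))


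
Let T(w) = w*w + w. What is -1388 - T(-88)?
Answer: -9044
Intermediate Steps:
T(w) = w + w² (T(w) = w² + w = w + w²)
-1388 - T(-88) = -1388 - (-88)*(1 - 88) = -1388 - (-88)*(-87) = -1388 - 1*7656 = -1388 - 7656 = -9044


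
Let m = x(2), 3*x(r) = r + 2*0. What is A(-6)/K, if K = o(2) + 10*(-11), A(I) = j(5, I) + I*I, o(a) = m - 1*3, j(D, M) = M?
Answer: -90/337 ≈ -0.26706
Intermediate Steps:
x(r) = r/3 (x(r) = (r + 2*0)/3 = (r + 0)/3 = r/3)
m = ⅔ (m = (⅓)*2 = ⅔ ≈ 0.66667)
o(a) = -7/3 (o(a) = ⅔ - 1*3 = ⅔ - 3 = -7/3)
A(I) = I + I² (A(I) = I + I*I = I + I²)
K = -337/3 (K = -7/3 + 10*(-11) = -7/3 - 110 = -337/3 ≈ -112.33)
A(-6)/K = (-6*(1 - 6))/(-337/3) = -6*(-5)*(-3/337) = 30*(-3/337) = -90/337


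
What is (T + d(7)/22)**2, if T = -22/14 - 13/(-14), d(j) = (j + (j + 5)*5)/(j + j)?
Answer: 17161/94864 ≈ 0.18090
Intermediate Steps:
d(j) = (25 + 6*j)/(2*j) (d(j) = (j + (5 + j)*5)/((2*j)) = (j + (25 + 5*j))*(1/(2*j)) = (25 + 6*j)*(1/(2*j)) = (25 + 6*j)/(2*j))
T = -9/14 (T = -22*1/14 - 13*(-1/14) = -11/7 + 13/14 = -9/14 ≈ -0.64286)
(T + d(7)/22)**2 = (-9/14 + (3 + (25/2)/7)/22)**2 = (-9/14 + (3 + (25/2)*(1/7))*(1/22))**2 = (-9/14 + (3 + 25/14)*(1/22))**2 = (-9/14 + (67/14)*(1/22))**2 = (-9/14 + 67/308)**2 = (-131/308)**2 = 17161/94864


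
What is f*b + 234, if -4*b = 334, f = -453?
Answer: 76119/2 ≈ 38060.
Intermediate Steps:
b = -167/2 (b = -¼*334 = -167/2 ≈ -83.500)
f*b + 234 = -453*(-167/2) + 234 = 75651/2 + 234 = 76119/2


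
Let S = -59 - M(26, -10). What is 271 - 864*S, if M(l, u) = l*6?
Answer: 186031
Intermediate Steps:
M(l, u) = 6*l
S = -215 (S = -59 - 6*26 = -59 - 1*156 = -59 - 156 = -215)
271 - 864*S = 271 - 864*(-215) = 271 + 185760 = 186031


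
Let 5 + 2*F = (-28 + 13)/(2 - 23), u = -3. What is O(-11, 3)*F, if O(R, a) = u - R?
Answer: -120/7 ≈ -17.143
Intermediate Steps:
O(R, a) = -3 - R
F = -15/7 (F = -5/2 + ((-28 + 13)/(2 - 23))/2 = -5/2 + (-15/(-21))/2 = -5/2 + (-15*(-1/21))/2 = -5/2 + (½)*(5/7) = -5/2 + 5/14 = -15/7 ≈ -2.1429)
O(-11, 3)*F = (-3 - 1*(-11))*(-15/7) = (-3 + 11)*(-15/7) = 8*(-15/7) = -120/7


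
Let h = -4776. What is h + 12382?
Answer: 7606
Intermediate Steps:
h + 12382 = -4776 + 12382 = 7606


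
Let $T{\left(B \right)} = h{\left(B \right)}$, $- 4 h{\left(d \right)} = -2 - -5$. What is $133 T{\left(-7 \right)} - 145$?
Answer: $- \frac{979}{4} \approx -244.75$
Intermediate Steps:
$h{\left(d \right)} = - \frac{3}{4}$ ($h{\left(d \right)} = - \frac{-2 - -5}{4} = - \frac{-2 + 5}{4} = \left(- \frac{1}{4}\right) 3 = - \frac{3}{4}$)
$T{\left(B \right)} = - \frac{3}{4}$
$133 T{\left(-7 \right)} - 145 = 133 \left(- \frac{3}{4}\right) - 145 = - \frac{399}{4} - 145 = - \frac{979}{4}$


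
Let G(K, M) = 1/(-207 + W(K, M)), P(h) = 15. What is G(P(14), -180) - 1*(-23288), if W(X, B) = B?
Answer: 9012455/387 ≈ 23288.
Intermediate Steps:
G(K, M) = 1/(-207 + M)
G(P(14), -180) - 1*(-23288) = 1/(-207 - 180) - 1*(-23288) = 1/(-387) + 23288 = -1/387 + 23288 = 9012455/387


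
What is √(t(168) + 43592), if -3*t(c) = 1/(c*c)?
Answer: √11073065469/504 ≈ 208.79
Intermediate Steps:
t(c) = -1/(3*c²) (t(c) = -1/(3*c*c) = -1/(3*c²))
√(t(168) + 43592) = √(-⅓/168² + 43592) = √(-⅓*1/28224 + 43592) = √(-1/84672 + 43592) = √(3691021823/84672) = √11073065469/504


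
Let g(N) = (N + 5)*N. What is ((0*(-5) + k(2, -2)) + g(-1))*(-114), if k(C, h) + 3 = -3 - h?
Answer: 912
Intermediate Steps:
k(C, h) = -6 - h (k(C, h) = -3 + (-3 - h) = -6 - h)
g(N) = N*(5 + N) (g(N) = (5 + N)*N = N*(5 + N))
((0*(-5) + k(2, -2)) + g(-1))*(-114) = ((0*(-5) + (-6 - 1*(-2))) - (5 - 1))*(-114) = ((0 + (-6 + 2)) - 1*4)*(-114) = ((0 - 4) - 4)*(-114) = (-4 - 4)*(-114) = -8*(-114) = 912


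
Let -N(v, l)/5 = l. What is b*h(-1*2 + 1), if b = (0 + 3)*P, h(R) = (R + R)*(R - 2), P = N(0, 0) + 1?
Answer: 18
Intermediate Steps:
N(v, l) = -5*l
P = 1 (P = -5*0 + 1 = 0 + 1 = 1)
h(R) = 2*R*(-2 + R) (h(R) = (2*R)*(-2 + R) = 2*R*(-2 + R))
b = 3 (b = (0 + 3)*1 = 3*1 = 3)
b*h(-1*2 + 1) = 3*(2*(-1*2 + 1)*(-2 + (-1*2 + 1))) = 3*(2*(-2 + 1)*(-2 + (-2 + 1))) = 3*(2*(-1)*(-2 - 1)) = 3*(2*(-1)*(-3)) = 3*6 = 18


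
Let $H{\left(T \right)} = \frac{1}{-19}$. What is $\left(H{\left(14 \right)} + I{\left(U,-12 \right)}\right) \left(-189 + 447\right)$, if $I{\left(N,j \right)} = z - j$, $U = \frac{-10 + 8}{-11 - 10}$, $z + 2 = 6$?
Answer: $\frac{78174}{19} \approx 4114.4$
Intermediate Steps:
$z = 4$ ($z = -2 + 6 = 4$)
$U = \frac{2}{21}$ ($U = - \frac{2}{-21} = \left(-2\right) \left(- \frac{1}{21}\right) = \frac{2}{21} \approx 0.095238$)
$I{\left(N,j \right)} = 4 - j$
$H{\left(T \right)} = - \frac{1}{19}$
$\left(H{\left(14 \right)} + I{\left(U,-12 \right)}\right) \left(-189 + 447\right) = \left(- \frac{1}{19} + \left(4 - -12\right)\right) \left(-189 + 447\right) = \left(- \frac{1}{19} + \left(4 + 12\right)\right) 258 = \left(- \frac{1}{19} + 16\right) 258 = \frac{303}{19} \cdot 258 = \frac{78174}{19}$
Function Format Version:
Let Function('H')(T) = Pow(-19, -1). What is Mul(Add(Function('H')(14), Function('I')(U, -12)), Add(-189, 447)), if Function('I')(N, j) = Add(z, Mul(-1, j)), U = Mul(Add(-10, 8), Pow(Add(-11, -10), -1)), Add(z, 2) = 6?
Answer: Rational(78174, 19) ≈ 4114.4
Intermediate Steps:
z = 4 (z = Add(-2, 6) = 4)
U = Rational(2, 21) (U = Mul(-2, Pow(-21, -1)) = Mul(-2, Rational(-1, 21)) = Rational(2, 21) ≈ 0.095238)
Function('I')(N, j) = Add(4, Mul(-1, j))
Function('H')(T) = Rational(-1, 19)
Mul(Add(Function('H')(14), Function('I')(U, -12)), Add(-189, 447)) = Mul(Add(Rational(-1, 19), Add(4, Mul(-1, -12))), Add(-189, 447)) = Mul(Add(Rational(-1, 19), Add(4, 12)), 258) = Mul(Add(Rational(-1, 19), 16), 258) = Mul(Rational(303, 19), 258) = Rational(78174, 19)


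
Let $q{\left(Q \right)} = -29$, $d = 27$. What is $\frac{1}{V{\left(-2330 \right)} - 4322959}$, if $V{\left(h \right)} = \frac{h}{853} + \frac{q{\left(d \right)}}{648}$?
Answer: $- \frac{552744}{2389491184073} \approx -2.3132 \cdot 10^{-7}$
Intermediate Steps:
$V{\left(h \right)} = - \frac{29}{648} + \frac{h}{853}$ ($V{\left(h \right)} = \frac{h}{853} - \frac{29}{648} = - \frac{29}{648} + \frac{h}{853}$)
$\frac{1}{V{\left(-2330 \right)} - 4322959} = \frac{1}{\left(- \frac{29}{648} + \frac{1}{853} \left(-2330\right)\right) - 4322959} = \frac{1}{\left(- \frac{29}{648} - \frac{2330}{853}\right) - 4322959} = \frac{1}{- \frac{1534577}{552744} - 4322959} = \frac{1}{- \frac{2389491184073}{552744}} = - \frac{552744}{2389491184073}$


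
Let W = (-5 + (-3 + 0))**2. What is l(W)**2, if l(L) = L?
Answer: 4096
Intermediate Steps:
W = 64 (W = (-5 - 3)**2 = (-8)**2 = 64)
l(W)**2 = 64**2 = 4096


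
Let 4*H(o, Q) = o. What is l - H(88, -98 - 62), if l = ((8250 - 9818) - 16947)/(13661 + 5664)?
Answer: -88733/3865 ≈ -22.958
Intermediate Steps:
H(o, Q) = o/4
l = -3703/3865 (l = (-1568 - 16947)/19325 = -18515*1/19325 = -3703/3865 ≈ -0.95809)
l - H(88, -98 - 62) = -3703/3865 - 88/4 = -3703/3865 - 1*22 = -3703/3865 - 22 = -88733/3865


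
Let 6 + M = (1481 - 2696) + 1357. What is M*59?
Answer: 8024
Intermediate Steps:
M = 136 (M = -6 + ((1481 - 2696) + 1357) = -6 + (-1215 + 1357) = -6 + 142 = 136)
M*59 = 136*59 = 8024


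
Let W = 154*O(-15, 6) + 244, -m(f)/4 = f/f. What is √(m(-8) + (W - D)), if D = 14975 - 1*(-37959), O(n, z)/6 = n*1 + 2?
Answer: I*√64706 ≈ 254.37*I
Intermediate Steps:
m(f) = -4 (m(f) = -4*f/f = -4*1 = -4)
O(n, z) = 12 + 6*n (O(n, z) = 6*(n*1 + 2) = 6*(n + 2) = 6*(2 + n) = 12 + 6*n)
W = -11768 (W = 154*(12 + 6*(-15)) + 244 = 154*(12 - 90) + 244 = 154*(-78) + 244 = -12012 + 244 = -11768)
D = 52934 (D = 14975 + 37959 = 52934)
√(m(-8) + (W - D)) = √(-4 + (-11768 - 1*52934)) = √(-4 + (-11768 - 52934)) = √(-4 - 64702) = √(-64706) = I*√64706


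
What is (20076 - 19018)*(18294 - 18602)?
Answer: -325864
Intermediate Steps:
(20076 - 19018)*(18294 - 18602) = 1058*(-308) = -325864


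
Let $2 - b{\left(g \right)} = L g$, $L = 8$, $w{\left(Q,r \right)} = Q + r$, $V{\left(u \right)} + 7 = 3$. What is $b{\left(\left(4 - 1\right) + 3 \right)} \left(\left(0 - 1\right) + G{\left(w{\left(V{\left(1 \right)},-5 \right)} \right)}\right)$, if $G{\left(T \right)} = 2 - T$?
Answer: $-460$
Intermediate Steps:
$V{\left(u \right)} = -4$ ($V{\left(u \right)} = -7 + 3 = -4$)
$b{\left(g \right)} = 2 - 8 g$
$b{\left(\left(4 - 1\right) + 3 \right)} \left(\left(0 - 1\right) + G{\left(w{\left(V{\left(1 \right)},-5 \right)} \right)}\right) = \left(2 - 8 \left(\left(4 - 1\right) + 3\right)\right) \left(\left(0 - 1\right) + \left(2 - \left(-4 - 5\right)\right)\right) = \left(2 - 8 \left(3 + 3\right)\right) \left(-1 + \left(2 - -9\right)\right) = \left(2 - 48\right) \left(-1 + \left(2 + 9\right)\right) = \left(2 - 48\right) \left(-1 + 11\right) = \left(-46\right) 10 = -460$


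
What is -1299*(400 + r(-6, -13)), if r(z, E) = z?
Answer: -511806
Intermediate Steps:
-1299*(400 + r(-6, -13)) = -1299*(400 - 6) = -1299*394 = -511806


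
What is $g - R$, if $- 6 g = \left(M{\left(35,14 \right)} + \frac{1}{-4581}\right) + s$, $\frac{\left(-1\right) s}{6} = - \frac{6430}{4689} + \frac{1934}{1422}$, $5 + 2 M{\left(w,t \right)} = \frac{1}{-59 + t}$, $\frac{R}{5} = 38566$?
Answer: $- \frac{181789499766352}{942746895} \approx -1.9283 \cdot 10^{5}$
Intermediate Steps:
$R = 192830$ ($R = 5 \cdot 38566 = 192830$)
$M{\left(w,t \right)} = - \frac{5}{2} + \frac{1}{2 \left(-59 + t\right)}$
$s = \frac{8326}{123477}$ ($s = - 6 \left(- \frac{6430}{4689} + \frac{1934}{1422}\right) = - 6 \left(\left(-6430\right) \frac{1}{4689} + 1934 \cdot \frac{1}{1422}\right) = - 6 \left(- \frac{6430}{4689} + \frac{967}{711}\right) = \left(-6\right) \left(- \frac{4163}{370431}\right) = \frac{8326}{123477} \approx 0.06743$)
$g = \frac{383996498}{942746895}$ ($g = - \frac{\left(\frac{296 - 70}{2 \left(-59 + 14\right)} + \frac{1}{-4581}\right) + \frac{8326}{123477}}{6} = - \frac{\left(\frac{296 - 70}{2 \left(-45\right)} - \frac{1}{4581}\right) + \frac{8326}{123477}}{6} = - \frac{\left(\frac{1}{2} \left(- \frac{1}{45}\right) 226 - \frac{1}{4581}\right) + \frac{8326}{123477}}{6} = - \frac{\left(- \frac{113}{45} - \frac{1}{4581}\right) + \frac{8326}{123477}}{6} = - \frac{- \frac{19174}{7635} + \frac{8326}{123477}}{6} = \left(- \frac{1}{6}\right) \left(- \frac{767992996}{314248965}\right) = \frac{383996498}{942746895} \approx 0.40732$)
$g - R = \frac{383996498}{942746895} - 192830 = - \frac{181789499766352}{942746895}$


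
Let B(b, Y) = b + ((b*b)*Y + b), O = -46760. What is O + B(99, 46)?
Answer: 404284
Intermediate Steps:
B(b, Y) = 2*b + Y*b**2 (B(b, Y) = b + (b**2*Y + b) = b + (Y*b**2 + b) = b + (b + Y*b**2) = 2*b + Y*b**2)
O + B(99, 46) = -46760 + 99*(2 + 46*99) = -46760 + 99*(2 + 4554) = -46760 + 99*4556 = -46760 + 451044 = 404284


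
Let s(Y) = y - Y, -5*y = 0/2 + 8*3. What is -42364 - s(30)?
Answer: -211646/5 ≈ -42329.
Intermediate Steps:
y = -24/5 (y = -(0/2 + 8*3)/5 = -(0*(½) + 24)/5 = -(0 + 24)/5 = -⅕*24 = -24/5 ≈ -4.8000)
s(Y) = -24/5 - Y
-42364 - s(30) = -42364 - (-24/5 - 1*30) = -42364 - (-24/5 - 30) = -42364 - 1*(-174/5) = -42364 + 174/5 = -211646/5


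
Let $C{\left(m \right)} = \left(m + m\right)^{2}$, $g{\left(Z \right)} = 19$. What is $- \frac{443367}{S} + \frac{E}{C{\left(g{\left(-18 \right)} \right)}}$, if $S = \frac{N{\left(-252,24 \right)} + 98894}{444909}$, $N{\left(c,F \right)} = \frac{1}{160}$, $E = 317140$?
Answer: $- \frac{3797455245567865}{1904039267} \approx -1.9944 \cdot 10^{6}$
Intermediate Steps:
$N{\left(c,F \right)} = \frac{1}{160}$
$S = \frac{5274347}{23728480}$ ($S = \frac{\frac{1}{160} + 98894}{444909} = \frac{15823041}{160} \cdot \frac{1}{444909} = \frac{5274347}{23728480} \approx 0.22228$)
$C{\left(m \right)} = 4 m^{2}$ ($C{\left(m \right)} = \left(2 m\right)^{2} = 4 m^{2}$)
$- \frac{443367}{S} + \frac{E}{C{\left(g{\left(-18 \right)} \right)}} = - \frac{443367}{\frac{5274347}{23728480}} + \frac{317140}{4 \cdot 19^{2}} = \left(-443367\right) \frac{23728480}{5274347} + \frac{317140}{4 \cdot 361} = - \frac{10520424992160}{5274347} + \frac{317140}{1444} = - \frac{10520424992160}{5274347} + 317140 \cdot \frac{1}{1444} = - \frac{10520424992160}{5274347} + \frac{79285}{361} = - \frac{3797455245567865}{1904039267}$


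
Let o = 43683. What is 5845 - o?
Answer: -37838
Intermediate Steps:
5845 - o = 5845 - 1*43683 = 5845 - 43683 = -37838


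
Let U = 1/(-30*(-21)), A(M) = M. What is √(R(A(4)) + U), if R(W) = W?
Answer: √176470/210 ≈ 2.0004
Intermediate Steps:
U = 1/630 ≈ 0.0015873
√(R(A(4)) + U) = √(4 + 1/630) = √(2521/630) = √176470/210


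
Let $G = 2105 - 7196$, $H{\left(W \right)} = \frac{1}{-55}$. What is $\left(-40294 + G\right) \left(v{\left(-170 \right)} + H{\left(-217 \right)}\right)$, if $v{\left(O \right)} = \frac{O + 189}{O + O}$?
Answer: $\frac{2514329}{748} \approx 3361.4$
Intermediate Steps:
$H{\left(W \right)} = - \frac{1}{55}$
$G = -5091$ ($G = 2105 - 7196 = -5091$)
$v{\left(O \right)} = \frac{189 + O}{2 O}$
$\left(-40294 + G\right) \left(v{\left(-170 \right)} + H{\left(-217 \right)}\right) = \left(-40294 - 5091\right) \left(\frac{189 - 170}{2 \left(-170\right)} - \frac{1}{55}\right) = - 45385 \left(\frac{1}{2} \left(- \frac{1}{170}\right) 19 - \frac{1}{55}\right) = - 45385 \left(- \frac{19}{340} - \frac{1}{55}\right) = \left(-45385\right) \left(- \frac{277}{3740}\right) = \frac{2514329}{748}$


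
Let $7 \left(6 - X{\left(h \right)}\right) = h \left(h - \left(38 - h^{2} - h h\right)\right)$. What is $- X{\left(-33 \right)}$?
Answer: $-9939$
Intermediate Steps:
$X{\left(h \right)} = 6 - \frac{h \left(-38 + h + 2 h^{2}\right)}{7}$ ($X{\left(h \right)} = 6 - \frac{h \left(h - \left(38 - h^{2} - h h\right)\right)}{7} = 6 - \frac{h \left(h + \left(\left(h^{2} + h^{2}\right) - 38\right)\right)}{7} = 6 - \frac{h \left(h + \left(2 h^{2} - 38\right)\right)}{7} = 6 - \frac{h \left(h + \left(-38 + 2 h^{2}\right)\right)}{7} = 6 - \frac{h \left(-38 + h + 2 h^{2}\right)}{7}$)
$- X{\left(-33 \right)} = - (6 - \frac{2 \left(-33\right)^{3}}{7} - \frac{\left(-33\right)^{2}}{7} + \frac{38}{7} \left(-33\right)) = - (6 - - \frac{71874}{7} - \frac{1089}{7} - \frac{1254}{7}) = - (6 + \frac{71874}{7} - \frac{1089}{7} - \frac{1254}{7}) = \left(-1\right) 9939 = -9939$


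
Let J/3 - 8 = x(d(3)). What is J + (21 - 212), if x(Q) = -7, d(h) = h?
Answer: -188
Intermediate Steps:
J = 3 (J = 24 + 3*(-7) = 24 - 21 = 3)
J + (21 - 212) = 3 + (21 - 212) = 3 - 191 = -188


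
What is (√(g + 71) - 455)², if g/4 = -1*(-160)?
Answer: 207736 - 2730*√79 ≈ 1.8347e+5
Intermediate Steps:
g = 640 (g = 4*(-1*(-160)) = 4*160 = 640)
(√(g + 71) - 455)² = (√(640 + 71) - 455)² = (√711 - 455)² = (3*√79 - 455)² = (-455 + 3*√79)²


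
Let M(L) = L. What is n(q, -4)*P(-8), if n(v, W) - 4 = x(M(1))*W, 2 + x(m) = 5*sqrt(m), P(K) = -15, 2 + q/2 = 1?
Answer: 120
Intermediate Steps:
q = -2 (q = -4 + 2*1 = -4 + 2 = -2)
x(m) = -2 + 5*sqrt(m)
n(v, W) = 4 + 3*W (n(v, W) = 4 + (-2 + 5*sqrt(1))*W = 4 + (-2 + 5*1)*W = 4 + (-2 + 5)*W = 4 + 3*W)
n(q, -4)*P(-8) = (4 + 3*(-4))*(-15) = (4 - 12)*(-15) = -8*(-15) = 120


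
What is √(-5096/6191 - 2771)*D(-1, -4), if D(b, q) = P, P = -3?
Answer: -3*I*√106239770187/6191 ≈ -157.94*I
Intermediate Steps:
D(b, q) = -3
√(-5096/6191 - 2771)*D(-1, -4) = √(-5096/6191 - 2771)*(-3) = √(-17160357/6191)*(-3) = (I*√106239770187/6191)*(-3) = -3*I*√106239770187/6191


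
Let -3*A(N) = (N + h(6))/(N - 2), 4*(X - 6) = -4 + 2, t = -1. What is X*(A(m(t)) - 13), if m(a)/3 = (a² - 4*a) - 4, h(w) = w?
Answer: -88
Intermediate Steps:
m(a) = -12 - 12*a + 3*a² (m(a) = 3*((a² - 4*a) - 4) = 3*(-4 + a² - 4*a) = -12 - 12*a + 3*a²)
X = 11/2 (X = 6 + (-4 + 2)/4 = 6 + (¼)*(-2) = 6 - ½ = 11/2 ≈ 5.5000)
A(N) = -(6 + N)/(3*(-2 + N)) (A(N) = -(N + 6)/(3*(N - 2)) = -(6 + N)/(3*(-2 + N)))
X*(A(m(t)) - 13) = 11*((-6 - (-12 - 12*(-1) + 3*(-1)²))/(3*(-2 + (-12 - 12*(-1) + 3*(-1)²))) - 13)/2 = 11*((-6 - (-12 + 12 + 3*1))/(3*(-2 + (-12 + 12 + 3*1))) - 13)/2 = 11*((-6 - (-12 + 12 + 3))/(3*(-2 + (-12 + 12 + 3))) - 13)/2 = 11*((-6 - 1*3)/(3*(-2 + 3)) - 13)/2 = 11*((⅓)*(-6 - 3)/1 - 13)/2 = 11*((⅓)*1*(-9) - 13)/2 = 11*(-3 - 13)/2 = (11/2)*(-16) = -88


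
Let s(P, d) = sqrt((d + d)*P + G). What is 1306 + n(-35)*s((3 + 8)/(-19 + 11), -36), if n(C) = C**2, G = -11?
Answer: 1306 + 2450*sqrt(22) ≈ 12798.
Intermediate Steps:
s(P, d) = sqrt(-11 + 2*P*d) (s(P, d) = sqrt((d + d)*P - 11) = sqrt((2*d)*P - 11) = sqrt(2*P*d - 11) = sqrt(-11 + 2*P*d))
1306 + n(-35)*s((3 + 8)/(-19 + 11), -36) = 1306 + (-35)**2*sqrt(-11 + 2*((3 + 8)/(-19 + 11))*(-36)) = 1306 + 1225*sqrt(-11 + 2*(11/(-8))*(-36)) = 1306 + 1225*sqrt(-11 + 2*(11*(-1/8))*(-36)) = 1306 + 1225*sqrt(-11 + 2*(-11/8)*(-36)) = 1306 + 1225*sqrt(-11 + 99) = 1306 + 1225*sqrt(88) = 1306 + 1225*(2*sqrt(22)) = 1306 + 2450*sqrt(22)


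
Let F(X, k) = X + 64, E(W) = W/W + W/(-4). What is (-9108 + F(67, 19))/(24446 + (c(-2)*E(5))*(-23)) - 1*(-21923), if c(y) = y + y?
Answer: 535416452/24423 ≈ 21923.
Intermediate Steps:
c(y) = 2*y
E(W) = 1 - W/4 (E(W) = 1 + W*(-1/4) = 1 - W/4)
F(X, k) = 64 + X
(-9108 + F(67, 19))/(24446 + (c(-2)*E(5))*(-23)) - 1*(-21923) = (-9108 + (64 + 67))/(24446 + ((2*(-2))*(1 - 1/4*5))*(-23)) - 1*(-21923) = (-9108 + 131)/(24446 - 4*(1 - 5/4)*(-23)) + 21923 = -8977/(24446 - 4*(-1/4)*(-23)) + 21923 = -8977/(24446 + 1*(-23)) + 21923 = -8977/(24446 - 23) + 21923 = -8977/24423 + 21923 = 535416452/24423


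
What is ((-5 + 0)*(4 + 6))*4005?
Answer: -200250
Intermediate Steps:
((-5 + 0)*(4 + 6))*4005 = -5*10*4005 = -50*4005 = -200250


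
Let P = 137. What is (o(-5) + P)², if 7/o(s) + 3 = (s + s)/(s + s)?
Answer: 71289/4 ≈ 17822.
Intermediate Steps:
o(s) = -7/2 (o(s) = 7/(-3 + (s + s)/(s + s)) = 7/(-3 + (2*s)/((2*s))) = 7/(-3 + (2*s)*(1/(2*s))) = 7/(-3 + 1) = 7/(-2) = 7*(-½) = -7/2)
(o(-5) + P)² = (-7/2 + 137)² = (267/2)² = 71289/4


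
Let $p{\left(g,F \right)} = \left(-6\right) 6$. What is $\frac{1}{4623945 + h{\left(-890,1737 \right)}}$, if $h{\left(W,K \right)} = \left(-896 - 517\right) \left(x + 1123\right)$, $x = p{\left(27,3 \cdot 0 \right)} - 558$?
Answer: $\frac{1}{3876468} \approx 2.5797 \cdot 10^{-7}$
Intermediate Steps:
$p{\left(g,F \right)} = -36$
$x = -594$ ($x = -36 - 558 = -594$)
$h{\left(W,K \right)} = -747477$ ($h{\left(W,K \right)} = \left(-896 - 517\right) \left(-594 + 1123\right) = \left(-1413\right) 529 = -747477$)
$\frac{1}{4623945 + h{\left(-890,1737 \right)}} = \frac{1}{4623945 - 747477} = \frac{1}{3876468}$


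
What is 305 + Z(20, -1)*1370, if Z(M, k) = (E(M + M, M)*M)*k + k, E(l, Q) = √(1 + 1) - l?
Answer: 1094935 - 27400*√2 ≈ 1.0562e+6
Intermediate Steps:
E(l, Q) = √2 - l
Z(M, k) = k + M*k*(√2 - 2*M) (Z(M, k) = ((√2 - (M + M))*M)*k + k = ((√2 - 2*M)*M)*k + k = (M*(√2 - 2*M))*k + k = M*k*(√2 - 2*M) + k = k + M*k*(√2 - 2*M))
305 + Z(20, -1)*1370 = 305 - 1*(-1)*(-1 + 20*(-√2 + 2*20))*1370 = 305 - 1*(-1)*(-1 + 20*(-√2 + 40))*1370 = 305 - 1*(-1)*(-1 + 20*(40 - √2))*1370 = 305 - 1*(-1)*(-1 + (800 - 20*√2))*1370 = 305 - 1*(-1)*(799 - 20*√2)*1370 = 305 + (799 - 20*√2)*1370 = 305 + (1094630 - 27400*√2) = 1094935 - 27400*√2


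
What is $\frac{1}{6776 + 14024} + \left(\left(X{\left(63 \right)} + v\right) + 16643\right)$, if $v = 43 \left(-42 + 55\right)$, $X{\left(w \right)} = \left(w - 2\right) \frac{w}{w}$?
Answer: $\frac{359070401}{20800} \approx 17263.0$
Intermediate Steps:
$X{\left(w \right)} = -2 + w$ ($X{\left(w \right)} = \left(-2 + w\right) 1 = -2 + w$)
$v = 559$ ($v = 43 \cdot 13 = 559$)
$\frac{1}{6776 + 14024} + \left(\left(X{\left(63 \right)} + v\right) + 16643\right) = \frac{1}{6776 + 14024} + \left(\left(\left(-2 + 63\right) + 559\right) + 16643\right) = \frac{1}{20800} + \left(\left(61 + 559\right) + 16643\right) = \frac{1}{20800} + \left(620 + 16643\right) = \frac{1}{20800} + 17263 = \frac{359070401}{20800}$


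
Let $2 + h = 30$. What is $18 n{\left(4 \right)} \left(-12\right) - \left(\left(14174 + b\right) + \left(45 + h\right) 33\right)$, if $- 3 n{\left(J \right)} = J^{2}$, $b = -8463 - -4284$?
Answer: $-11252$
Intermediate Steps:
$h = 28$ ($h = -2 + 30 = 28$)
$b = -4179$ ($b = -8463 + 4284 = -4179$)
$n{\left(J \right)} = - \frac{J^{2}}{3}$
$18 n{\left(4 \right)} \left(-12\right) - \left(\left(14174 + b\right) + \left(45 + h\right) 33\right) = 18 \left(- \frac{4^{2}}{3}\right) \left(-12\right) - \left(\left(14174 - 4179\right) + \left(45 + 28\right) 33\right) = 18 \left(\left(- \frac{1}{3}\right) 16\right) \left(-12\right) - \left(9995 + 73 \cdot 33\right) = 18 \left(- \frac{16}{3}\right) \left(-12\right) - \left(9995 + 2409\right) = \left(-96\right) \left(-12\right) - 12404 = 1152 - 12404 = -11252$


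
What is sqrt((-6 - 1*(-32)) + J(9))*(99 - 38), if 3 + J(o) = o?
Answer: 244*sqrt(2) ≈ 345.07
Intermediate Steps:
J(o) = -3 + o
sqrt((-6 - 1*(-32)) + J(9))*(99 - 38) = sqrt((-6 - 1*(-32)) + (-3 + 9))*(99 - 38) = sqrt((-6 + 32) + 6)*61 = sqrt(26 + 6)*61 = sqrt(32)*61 = (4*sqrt(2))*61 = 244*sqrt(2)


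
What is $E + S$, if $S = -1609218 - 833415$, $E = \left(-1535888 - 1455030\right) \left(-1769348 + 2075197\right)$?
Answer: $-914771722015$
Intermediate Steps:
$E = -914769279382$ ($E = \left(-2990918\right) 305849 = -914769279382$)
$S = -2442633$ ($S = -1609218 - 833415 = -2442633$)
$E + S = -914769279382 - 2442633 = -914771722015$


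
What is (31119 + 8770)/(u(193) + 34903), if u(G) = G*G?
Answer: 39889/72152 ≈ 0.55285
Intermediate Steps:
u(G) = G**2
(31119 + 8770)/(u(193) + 34903) = (31119 + 8770)/(193**2 + 34903) = 39889/(37249 + 34903) = 39889/72152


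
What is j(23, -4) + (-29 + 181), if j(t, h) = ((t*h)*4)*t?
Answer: -8312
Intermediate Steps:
j(t, h) = 4*h*t² (j(t, h) = ((h*t)*4)*t = (4*h*t)*t = 4*h*t²)
j(23, -4) + (-29 + 181) = 4*(-4)*23² + (-29 + 181) = 4*(-4)*529 + 152 = -8464 + 152 = -8312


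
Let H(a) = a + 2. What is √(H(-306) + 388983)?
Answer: √388679 ≈ 623.44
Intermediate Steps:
H(a) = 2 + a
√(H(-306) + 388983) = √((2 - 306) + 388983) = √(-304 + 388983) = √388679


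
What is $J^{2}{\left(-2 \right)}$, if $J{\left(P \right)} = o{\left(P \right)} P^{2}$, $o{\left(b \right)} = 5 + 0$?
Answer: $400$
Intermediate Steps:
$o{\left(b \right)} = 5$
$J{\left(P \right)} = 5 P^{2}$
$J^{2}{\left(-2 \right)} = \left(5 \left(-2\right)^{2}\right)^{2} = \left(5 \cdot 4\right)^{2} = 20^{2} = 400$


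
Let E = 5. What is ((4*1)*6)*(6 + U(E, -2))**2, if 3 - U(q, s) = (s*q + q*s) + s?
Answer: 23064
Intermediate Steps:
U(q, s) = 3 - s - 2*q*s (U(q, s) = 3 - ((s*q + q*s) + s) = 3 - ((q*s + q*s) + s) = 3 - (2*q*s + s) = 3 - (s + 2*q*s) = 3 + (-s - 2*q*s) = 3 - s - 2*q*s)
((4*1)*6)*(6 + U(E, -2))**2 = ((4*1)*6)*(6 + (3 - 1*(-2) - 2*5*(-2)))**2 = (4*6)*(6 + (3 + 2 + 20))**2 = 24*(6 + 25)**2 = 24*31**2 = 24*961 = 23064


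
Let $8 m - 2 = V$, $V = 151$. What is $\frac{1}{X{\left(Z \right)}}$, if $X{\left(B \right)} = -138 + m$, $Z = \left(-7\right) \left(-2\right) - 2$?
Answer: $- \frac{8}{951} \approx -0.0084122$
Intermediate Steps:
$m = \frac{153}{8}$ ($m = \frac{1}{4} + \frac{1}{8} \cdot 151 = \frac{1}{4} + \frac{151}{8} = \frac{153}{8} \approx 19.125$)
$Z = 12$ ($Z = 14 - 2 = 12$)
$X{\left(B \right)} = - \frac{951}{8}$ ($X{\left(B \right)} = -138 + \frac{153}{8} = - \frac{951}{8}$)
$\frac{1}{X{\left(Z \right)}} = \frac{1}{- \frac{951}{8}} = - \frac{8}{951}$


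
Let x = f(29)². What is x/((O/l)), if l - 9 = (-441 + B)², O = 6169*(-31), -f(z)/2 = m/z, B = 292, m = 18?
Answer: -28784160/160831999 ≈ -0.17897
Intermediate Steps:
f(z) = -36/z
O = -191239
l = 22210 (l = 9 + (-441 + 292)² = 9 + (-149)² = 9 + 22201 = 22210)
x = 1296/841 (x = (-36/29)² = 1296/841 ≈ 1.5410)
x/((O/l)) = 1296/(841*((-191239/22210))) = 1296/(841*((-191239*1/22210))) = 1296/(841*(-191239/22210)) = (1296/841)*(-22210/191239) = -28784160/160831999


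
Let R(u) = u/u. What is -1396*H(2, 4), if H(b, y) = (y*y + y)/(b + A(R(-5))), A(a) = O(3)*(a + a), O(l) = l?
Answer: -3490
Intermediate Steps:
R(u) = 1
A(a) = 6*a (A(a) = 3*(a + a) = 3*(2*a) = 6*a)
H(b, y) = (y + y²)/(6 + b) (H(b, y) = (y*y + y)/(b + 6*1) = (y² + y)/(b + 6) = (y + y²)/(6 + b))
-1396*H(2, 4) = -5584*(1 + 4)/(6 + 2) = -5584*5/8 = -1396*5/2 = -3490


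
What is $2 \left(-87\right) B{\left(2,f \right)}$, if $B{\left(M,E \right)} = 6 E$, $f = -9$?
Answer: $9396$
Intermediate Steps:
$2 \left(-87\right) B{\left(2,f \right)} = 2 \left(-87\right) 6 \left(-9\right) = \left(-174\right) \left(-54\right) = 9396$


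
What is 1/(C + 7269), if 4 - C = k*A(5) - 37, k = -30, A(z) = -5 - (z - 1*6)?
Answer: 1/7190 ≈ 0.00013908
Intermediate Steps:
A(z) = 1 - z (A(z) = -5 - (z - 6) = -5 - (-6 + z) = -5 + (6 - z) = 1 - z)
C = -79 (C = 4 - (-30*(1 - 1*5) - 37) = 4 - (-30*(1 - 5) - 37) = 4 - (-30*(-4) - 37) = 4 - (120 - 37) = 4 - 1*83 = 4 - 83 = -79)
1/(C + 7269) = 1/(-79 + 7269) = 1/7190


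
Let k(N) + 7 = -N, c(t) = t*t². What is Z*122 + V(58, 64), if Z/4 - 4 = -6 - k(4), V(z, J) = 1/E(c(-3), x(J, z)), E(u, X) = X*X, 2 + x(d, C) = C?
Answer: 13773313/3136 ≈ 4392.0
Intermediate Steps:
x(d, C) = -2 + C
c(t) = t³
k(N) = -7 - N
E(u, X) = X²
V(z, J) = (-2 + z)⁻² (V(z, J) = 1/((-2 + z)²) = (-2 + z)⁻²)
Z = 36 (Z = 16 + 4*(-6 - (-7 - 1*4)) = 16 + 4*(-6 - (-7 - 4)) = 16 + 4*(-6 - 1*(-11)) = 16 + 4*(-6 + 11) = 16 + 4*5 = 16 + 20 = 36)
Z*122 + V(58, 64) = 36*122 + (-2 + 58)⁻² = 4392 + 56⁻² = 4392 + 1/3136 = 13773313/3136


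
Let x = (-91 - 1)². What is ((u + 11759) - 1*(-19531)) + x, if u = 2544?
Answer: 42298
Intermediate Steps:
x = 8464 (x = (-92)² = 8464)
((u + 11759) - 1*(-19531)) + x = ((2544 + 11759) - 1*(-19531)) + 8464 = (14303 + 19531) + 8464 = 33834 + 8464 = 42298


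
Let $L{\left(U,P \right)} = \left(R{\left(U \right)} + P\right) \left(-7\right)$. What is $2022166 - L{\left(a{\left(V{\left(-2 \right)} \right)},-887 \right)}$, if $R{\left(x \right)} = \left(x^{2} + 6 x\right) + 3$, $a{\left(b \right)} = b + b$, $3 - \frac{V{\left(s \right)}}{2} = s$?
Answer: $2019618$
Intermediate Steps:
$V{\left(s \right)} = 6 - 2 s$
$a{\left(b \right)} = 2 b$
$R{\left(x \right)} = 3 + x^{2} + 6 x$
$L{\left(U,P \right)} = -21 - 42 U - 7 P - 7 U^{2}$ ($L{\left(U,P \right)} = \left(\left(3 + U^{2} + 6 U\right) + P\right) \left(-7\right) = \left(3 + P + U^{2} + 6 U\right) \left(-7\right) = -21 - 42 U - 7 P - 7 U^{2}$)
$2022166 - L{\left(a{\left(V{\left(-2 \right)} \right)},-887 \right)} = 2022166 - \left(-21 - 42 \cdot 2 \left(6 - -4\right) - -6209 - 7 \left(2 \left(6 - -4\right)\right)^{2}\right) = 2022166 - \left(-21 - 42 \cdot 2 \left(6 + 4\right) + 6209 - 7 \left(2 \left(6 + 4\right)\right)^{2}\right) = 2022166 - \left(-21 - 42 \cdot 2 \cdot 10 + 6209 - 7 \left(2 \cdot 10\right)^{2}\right) = 2022166 - \left(-21 - 840 + 6209 - 7 \cdot 20^{2}\right) = 2022166 - \left(-21 - 840 + 6209 - 2800\right) = 2022166 - 2548 = 2019618$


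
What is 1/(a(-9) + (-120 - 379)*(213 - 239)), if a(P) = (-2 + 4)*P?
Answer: 1/12956 ≈ 7.7184e-5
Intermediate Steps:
a(P) = 2*P
1/(a(-9) + (-120 - 379)*(213 - 239)) = 1/(2*(-9) + (-120 - 379)*(213 - 239)) = 1/(-18 - 499*(-26)) = 1/(-18 + 12974) = 1/12956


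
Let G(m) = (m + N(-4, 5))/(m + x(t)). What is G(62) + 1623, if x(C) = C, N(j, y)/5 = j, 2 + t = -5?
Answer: 89307/55 ≈ 1623.8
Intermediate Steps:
t = -7 (t = -2 - 5 = -7)
N(j, y) = 5*j
G(m) = (-20 + m)/(-7 + m) (G(m) = (m + 5*(-4))/(m - 7) = (m - 20)/(-7 + m) = (-20 + m)/(-7 + m))
G(62) + 1623 = (-20 + 62)/(-7 + 62) + 1623 = 42/55 + 1623 = 89307/55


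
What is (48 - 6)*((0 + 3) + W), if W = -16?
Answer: -546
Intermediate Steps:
(48 - 6)*((0 + 3) + W) = (48 - 6)*((0 + 3) - 16) = 42*(3 - 16) = 42*(-13) = -546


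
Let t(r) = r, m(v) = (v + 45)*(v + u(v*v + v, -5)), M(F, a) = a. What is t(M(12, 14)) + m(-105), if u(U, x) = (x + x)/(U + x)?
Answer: 13783582/2183 ≈ 6314.1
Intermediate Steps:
u(U, x) = 2*x/(U + x) (u(U, x) = (2*x)/(U + x) = 2*x/(U + x))
m(v) = (45 + v)*(v - 10/(-5 + v + v²)) (m(v) = (v + 45)*(v + 2*(-5)/((v*v + v) - 5)) = (45 + v)*(v + 2*(-5)/((v² + v) - 5)) = (45 + v)*(v + 2*(-5)/((v + v²) - 5)) = (45 + v)*(v + 2*(-5)/(-5 + v + v²)) = (45 + v)*(v - 10/(-5 + v + v²)))
t(M(12, 14)) + m(-105) = 14 + (-450 - 10*(-105) - 105*(-5 - 105*(1 - 105))*(45 - 105))/(-5 - 105*(1 - 105)) = 14 + (-450 + 1050 - 105*(-5 - 105*(-104))*(-60))/(-5 - 105*(-104)) = 14 + (-450 + 1050 - 105*(-5 + 10920)*(-60))/(-5 + 10920) = 14 + (-450 + 1050 - 105*10915*(-60))/10915 = 14 + (-450 + 1050 + 68764500)/10915 = 14 + (1/10915)*68765100 = 14 + 13753020/2183 = 13783582/2183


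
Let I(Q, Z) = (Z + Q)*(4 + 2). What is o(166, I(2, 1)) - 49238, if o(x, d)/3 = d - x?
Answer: -49682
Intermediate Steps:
I(Q, Z) = 6*Q + 6*Z (I(Q, Z) = (Q + Z)*6 = 6*Q + 6*Z)
o(x, d) = -3*x + 3*d (o(x, d) = 3*(d - x) = -3*x + 3*d)
o(166, I(2, 1)) - 49238 = (-3*166 + 3*(6*2 + 6*1)) - 49238 = (-498 + 3*(12 + 6)) - 49238 = (-498 + 3*18) - 49238 = (-498 + 54) - 49238 = -444 - 49238 = -49682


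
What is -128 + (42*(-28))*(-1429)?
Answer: 1680376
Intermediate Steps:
-128 + (42*(-28))*(-1429) = -128 - 1176*(-1429) = -128 + 1680504 = 1680376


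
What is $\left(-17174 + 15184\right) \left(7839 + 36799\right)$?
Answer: $-88829620$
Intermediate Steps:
$\left(-17174 + 15184\right) \left(7839 + 36799\right) = \left(-1990\right) 44638 = -88829620$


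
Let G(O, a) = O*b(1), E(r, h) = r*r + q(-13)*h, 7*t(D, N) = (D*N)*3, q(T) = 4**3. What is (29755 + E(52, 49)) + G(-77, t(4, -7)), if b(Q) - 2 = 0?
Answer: 35441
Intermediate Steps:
b(Q) = 2 (b(Q) = 2 + 0 = 2)
q(T) = 64
t(D, N) = 3*D*N/7 (t(D, N) = ((D*N)*3)/7 = (3*D*N)/7 = 3*D*N/7)
E(r, h) = r**2 + 64*h (E(r, h) = r*r + 64*h = r**2 + 64*h)
G(O, a) = 2*O (G(O, a) = O*2 = 2*O)
(29755 + E(52, 49)) + G(-77, t(4, -7)) = (29755 + (52**2 + 64*49)) + 2*(-77) = (29755 + (2704 + 3136)) - 154 = (29755 + 5840) - 154 = 35595 - 154 = 35441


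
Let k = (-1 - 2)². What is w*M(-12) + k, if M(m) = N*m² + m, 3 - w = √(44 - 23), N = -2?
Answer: -891 + 300*√21 ≈ 483.77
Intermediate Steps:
w = 3 - √21 (w = 3 - √(44 - 23) = 3 - √21 ≈ -1.5826)
k = 9 (k = (-3)² = 9)
M(m) = m - 2*m² (M(m) = -2*m² + m = m - 2*m²)
w*M(-12) + k = (3 - √21)*(-12*(1 - 2*(-12))) + 9 = (3 - √21)*(-12*(1 + 24)) + 9 = (3 - √21)*(-12*25) + 9 = (3 - √21)*(-300) + 9 = (-900 + 300*√21) + 9 = -891 + 300*√21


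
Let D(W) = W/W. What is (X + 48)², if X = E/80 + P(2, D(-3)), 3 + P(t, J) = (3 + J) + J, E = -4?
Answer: 998001/400 ≈ 2495.0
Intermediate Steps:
D(W) = 1
P(t, J) = 2*J (P(t, J) = -3 + ((3 + J) + J) = -3 + (3 + 2*J) = 2*J)
X = 39/20 (X = -4/80 + 2*1 = -4*1/80 + 2 = -1/20 + 2 = 39/20 ≈ 1.9500)
(X + 48)² = (39/20 + 48)² = (999/20)² = 998001/400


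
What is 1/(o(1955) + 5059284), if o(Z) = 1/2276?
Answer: 2276/11514930385 ≈ 1.9766e-7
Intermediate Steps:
o(Z) = 1/2276
1/(o(1955) + 5059284) = 1/(1/2276 + 5059284) = 1/(11514930385/2276) = 2276/11514930385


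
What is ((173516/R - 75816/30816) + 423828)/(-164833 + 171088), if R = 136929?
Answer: 24838629401347/366578103060 ≈ 67.758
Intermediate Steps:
((173516/R - 75816/30816) + 423828)/(-164833 + 171088) = ((173516/136929 - 75816/30816) + 423828)/(-164833 + 171088) = ((173516*(1/136929) - 75816*1/30816) + 423828)/6255 = ((173516/136929 - 1053/428) + 423828)*(1/6255) = (-69921389/58605612 + 423828)*(1/6255) = (24838629401347/58605612)*(1/6255) = 24838629401347/366578103060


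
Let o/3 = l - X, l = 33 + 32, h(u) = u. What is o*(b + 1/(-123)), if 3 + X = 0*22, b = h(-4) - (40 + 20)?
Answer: -535364/41 ≈ -13058.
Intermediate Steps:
l = 65
b = -64 (b = -4 - (40 + 20) = -4 - 1*60 = -4 - 60 = -64)
X = -3 (X = -3 + 0*22 = -3 + 0 = -3)
o = 204 (o = 3*(65 - 1*(-3)) = 3*(65 + 3) = 3*68 = 204)
o*(b + 1/(-123)) = 204*(-64 + 1/(-123)) = 204*(-64 - 1/123) = 204*(-7873/123) = -535364/41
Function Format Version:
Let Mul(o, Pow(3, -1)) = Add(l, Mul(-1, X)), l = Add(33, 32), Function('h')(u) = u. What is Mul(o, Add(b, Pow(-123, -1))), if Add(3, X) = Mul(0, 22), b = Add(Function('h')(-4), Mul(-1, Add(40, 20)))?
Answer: Rational(-535364, 41) ≈ -13058.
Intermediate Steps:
l = 65
b = -64 (b = Add(-4, Mul(-1, Add(40, 20))) = Add(-4, Mul(-1, 60)) = Add(-4, -60) = -64)
X = -3 (X = Add(-3, Mul(0, 22)) = Add(-3, 0) = -3)
o = 204 (o = Mul(3, Add(65, Mul(-1, -3))) = Mul(3, Add(65, 3)) = Mul(3, 68) = 204)
Mul(o, Add(b, Pow(-123, -1))) = Mul(204, Add(-64, Pow(-123, -1))) = Mul(204, Add(-64, Rational(-1, 123))) = Mul(204, Rational(-7873, 123)) = Rational(-535364, 41)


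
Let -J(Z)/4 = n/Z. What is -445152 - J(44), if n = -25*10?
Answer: -4896922/11 ≈ -4.4517e+5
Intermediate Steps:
n = -250
J(Z) = 1000/Z (J(Z) = -(-1000)/Z = 1000/Z)
-445152 - J(44) = -445152 - 1000/44 = -445152 - 1*250/11 = -445152 - 250/11 = -4896922/11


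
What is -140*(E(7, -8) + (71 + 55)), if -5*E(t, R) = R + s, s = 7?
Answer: -17668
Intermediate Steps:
E(t, R) = -7/5 - R/5 (E(t, R) = -(R + 7)/5 = -(7 + R)/5 = -7/5 - R/5)
-140*(E(7, -8) + (71 + 55)) = -140*((-7/5 - ⅕*(-8)) + (71 + 55)) = -140*((-7/5 + 8/5) + 126) = -140*(⅕ + 126) = -140*631/5 = -17668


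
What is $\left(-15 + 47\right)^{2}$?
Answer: $1024$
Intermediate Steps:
$\left(-15 + 47\right)^{2} = 32^{2} = 1024$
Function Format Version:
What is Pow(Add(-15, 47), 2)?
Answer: 1024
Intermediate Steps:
Pow(Add(-15, 47), 2) = Pow(32, 2) = 1024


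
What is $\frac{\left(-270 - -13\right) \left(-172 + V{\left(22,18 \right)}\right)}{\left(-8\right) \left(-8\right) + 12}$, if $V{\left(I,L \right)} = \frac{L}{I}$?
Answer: $\frac{483931}{836} \approx 578.87$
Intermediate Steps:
$\frac{\left(-270 - -13\right) \left(-172 + V{\left(22,18 \right)}\right)}{\left(-8\right) \left(-8\right) + 12} = \frac{\left(-270 - -13\right) \left(-172 + \frac{18}{22}\right)}{\left(-8\right) \left(-8\right) + 12} = \frac{\left(-270 + \left(-219 + 232\right)\right) \left(-172 + 18 \cdot \frac{1}{22}\right)}{64 + 12} = \frac{\left(-270 + 13\right) \left(-172 + \frac{9}{11}\right)}{76} = \left(-257\right) \left(- \frac{1883}{11}\right) \frac{1}{76} = \frac{483931}{11} \cdot \frac{1}{76} = \frac{483931}{836}$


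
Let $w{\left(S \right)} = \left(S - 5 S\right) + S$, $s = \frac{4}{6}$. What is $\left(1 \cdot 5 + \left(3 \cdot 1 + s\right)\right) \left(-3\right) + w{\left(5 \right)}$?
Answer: $-41$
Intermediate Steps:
$s = \frac{2}{3}$ ($s = 4 \cdot \frac{1}{6} = \frac{2}{3} \approx 0.66667$)
$w{\left(S \right)} = - 3 S$ ($w{\left(S \right)} = - 4 S + S = - 3 S$)
$\left(1 \cdot 5 + \left(3 \cdot 1 + s\right)\right) \left(-3\right) + w{\left(5 \right)} = \left(1 \cdot 5 + \left(3 \cdot 1 + \frac{2}{3}\right)\right) \left(-3\right) - 15 = \left(5 + \left(3 + \frac{2}{3}\right)\right) \left(-3\right) - 15 = \left(5 + \frac{11}{3}\right) \left(-3\right) - 15 = \frac{26}{3} \left(-3\right) - 15 = -26 - 15 = -41$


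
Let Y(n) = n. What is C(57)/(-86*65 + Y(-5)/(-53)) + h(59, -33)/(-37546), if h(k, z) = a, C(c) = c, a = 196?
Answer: -28582401/1853927615 ≈ -0.015417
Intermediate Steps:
h(k, z) = 196
C(57)/(-86*65 + Y(-5)/(-53)) + h(59, -33)/(-37546) = 57/(-86*65 - 5/(-53)) + 196/(-37546) = 57/(-5590 - 5*(-1/53)) + 196*(-1/37546) = 57/(-5590 + 5/53) - 98/18773 = 57/(-296265/53) - 98/18773 = 57*(-53/296265) - 98/18773 = -1007/98755 - 98/18773 = -28582401/1853927615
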